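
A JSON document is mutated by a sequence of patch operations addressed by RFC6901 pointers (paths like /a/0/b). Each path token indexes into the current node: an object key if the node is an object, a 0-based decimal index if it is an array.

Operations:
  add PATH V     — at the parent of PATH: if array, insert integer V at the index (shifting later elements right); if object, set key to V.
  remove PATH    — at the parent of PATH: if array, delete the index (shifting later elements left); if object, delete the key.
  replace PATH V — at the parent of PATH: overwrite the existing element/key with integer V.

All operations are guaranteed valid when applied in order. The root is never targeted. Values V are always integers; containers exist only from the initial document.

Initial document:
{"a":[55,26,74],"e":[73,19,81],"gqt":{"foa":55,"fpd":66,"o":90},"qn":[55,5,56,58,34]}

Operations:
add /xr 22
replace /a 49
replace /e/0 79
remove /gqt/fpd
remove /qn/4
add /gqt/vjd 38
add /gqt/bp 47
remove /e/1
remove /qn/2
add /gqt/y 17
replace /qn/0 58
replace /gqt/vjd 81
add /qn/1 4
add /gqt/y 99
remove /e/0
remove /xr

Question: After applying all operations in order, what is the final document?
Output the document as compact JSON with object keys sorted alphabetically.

After op 1 (add /xr 22): {"a":[55,26,74],"e":[73,19,81],"gqt":{"foa":55,"fpd":66,"o":90},"qn":[55,5,56,58,34],"xr":22}
After op 2 (replace /a 49): {"a":49,"e":[73,19,81],"gqt":{"foa":55,"fpd":66,"o":90},"qn":[55,5,56,58,34],"xr":22}
After op 3 (replace /e/0 79): {"a":49,"e":[79,19,81],"gqt":{"foa":55,"fpd":66,"o":90},"qn":[55,5,56,58,34],"xr":22}
After op 4 (remove /gqt/fpd): {"a":49,"e":[79,19,81],"gqt":{"foa":55,"o":90},"qn":[55,5,56,58,34],"xr":22}
After op 5 (remove /qn/4): {"a":49,"e":[79,19,81],"gqt":{"foa":55,"o":90},"qn":[55,5,56,58],"xr":22}
After op 6 (add /gqt/vjd 38): {"a":49,"e":[79,19,81],"gqt":{"foa":55,"o":90,"vjd":38},"qn":[55,5,56,58],"xr":22}
After op 7 (add /gqt/bp 47): {"a":49,"e":[79,19,81],"gqt":{"bp":47,"foa":55,"o":90,"vjd":38},"qn":[55,5,56,58],"xr":22}
After op 8 (remove /e/1): {"a":49,"e":[79,81],"gqt":{"bp":47,"foa":55,"o":90,"vjd":38},"qn":[55,5,56,58],"xr":22}
After op 9 (remove /qn/2): {"a":49,"e":[79,81],"gqt":{"bp":47,"foa":55,"o":90,"vjd":38},"qn":[55,5,58],"xr":22}
After op 10 (add /gqt/y 17): {"a":49,"e":[79,81],"gqt":{"bp":47,"foa":55,"o":90,"vjd":38,"y":17},"qn":[55,5,58],"xr":22}
After op 11 (replace /qn/0 58): {"a":49,"e":[79,81],"gqt":{"bp":47,"foa":55,"o":90,"vjd":38,"y":17},"qn":[58,5,58],"xr":22}
After op 12 (replace /gqt/vjd 81): {"a":49,"e":[79,81],"gqt":{"bp":47,"foa":55,"o":90,"vjd":81,"y":17},"qn":[58,5,58],"xr":22}
After op 13 (add /qn/1 4): {"a":49,"e":[79,81],"gqt":{"bp":47,"foa":55,"o":90,"vjd":81,"y":17},"qn":[58,4,5,58],"xr":22}
After op 14 (add /gqt/y 99): {"a":49,"e":[79,81],"gqt":{"bp":47,"foa":55,"o":90,"vjd":81,"y":99},"qn":[58,4,5,58],"xr":22}
After op 15 (remove /e/0): {"a":49,"e":[81],"gqt":{"bp":47,"foa":55,"o":90,"vjd":81,"y":99},"qn":[58,4,5,58],"xr":22}
After op 16 (remove /xr): {"a":49,"e":[81],"gqt":{"bp":47,"foa":55,"o":90,"vjd":81,"y":99},"qn":[58,4,5,58]}

Answer: {"a":49,"e":[81],"gqt":{"bp":47,"foa":55,"o":90,"vjd":81,"y":99},"qn":[58,4,5,58]}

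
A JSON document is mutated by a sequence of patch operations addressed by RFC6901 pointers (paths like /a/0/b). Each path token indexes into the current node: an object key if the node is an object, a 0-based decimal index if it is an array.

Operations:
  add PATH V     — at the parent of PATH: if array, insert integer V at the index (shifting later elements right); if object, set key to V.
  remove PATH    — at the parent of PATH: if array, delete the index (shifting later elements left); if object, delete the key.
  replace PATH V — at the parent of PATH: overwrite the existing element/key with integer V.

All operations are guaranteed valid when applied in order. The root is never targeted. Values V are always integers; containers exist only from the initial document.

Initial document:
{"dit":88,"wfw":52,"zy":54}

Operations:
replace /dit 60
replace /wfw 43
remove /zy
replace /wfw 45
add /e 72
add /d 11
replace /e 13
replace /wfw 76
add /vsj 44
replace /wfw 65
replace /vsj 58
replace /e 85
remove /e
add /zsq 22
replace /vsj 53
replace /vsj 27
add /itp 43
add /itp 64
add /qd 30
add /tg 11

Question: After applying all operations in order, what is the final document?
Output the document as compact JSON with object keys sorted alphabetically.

After op 1 (replace /dit 60): {"dit":60,"wfw":52,"zy":54}
After op 2 (replace /wfw 43): {"dit":60,"wfw":43,"zy":54}
After op 3 (remove /zy): {"dit":60,"wfw":43}
After op 4 (replace /wfw 45): {"dit":60,"wfw":45}
After op 5 (add /e 72): {"dit":60,"e":72,"wfw":45}
After op 6 (add /d 11): {"d":11,"dit":60,"e":72,"wfw":45}
After op 7 (replace /e 13): {"d":11,"dit":60,"e":13,"wfw":45}
After op 8 (replace /wfw 76): {"d":11,"dit":60,"e":13,"wfw":76}
After op 9 (add /vsj 44): {"d":11,"dit":60,"e":13,"vsj":44,"wfw":76}
After op 10 (replace /wfw 65): {"d":11,"dit":60,"e":13,"vsj":44,"wfw":65}
After op 11 (replace /vsj 58): {"d":11,"dit":60,"e":13,"vsj":58,"wfw":65}
After op 12 (replace /e 85): {"d":11,"dit":60,"e":85,"vsj":58,"wfw":65}
After op 13 (remove /e): {"d":11,"dit":60,"vsj":58,"wfw":65}
After op 14 (add /zsq 22): {"d":11,"dit":60,"vsj":58,"wfw":65,"zsq":22}
After op 15 (replace /vsj 53): {"d":11,"dit":60,"vsj":53,"wfw":65,"zsq":22}
After op 16 (replace /vsj 27): {"d":11,"dit":60,"vsj":27,"wfw":65,"zsq":22}
After op 17 (add /itp 43): {"d":11,"dit":60,"itp":43,"vsj":27,"wfw":65,"zsq":22}
After op 18 (add /itp 64): {"d":11,"dit":60,"itp":64,"vsj":27,"wfw":65,"zsq":22}
After op 19 (add /qd 30): {"d":11,"dit":60,"itp":64,"qd":30,"vsj":27,"wfw":65,"zsq":22}
After op 20 (add /tg 11): {"d":11,"dit":60,"itp":64,"qd":30,"tg":11,"vsj":27,"wfw":65,"zsq":22}

Answer: {"d":11,"dit":60,"itp":64,"qd":30,"tg":11,"vsj":27,"wfw":65,"zsq":22}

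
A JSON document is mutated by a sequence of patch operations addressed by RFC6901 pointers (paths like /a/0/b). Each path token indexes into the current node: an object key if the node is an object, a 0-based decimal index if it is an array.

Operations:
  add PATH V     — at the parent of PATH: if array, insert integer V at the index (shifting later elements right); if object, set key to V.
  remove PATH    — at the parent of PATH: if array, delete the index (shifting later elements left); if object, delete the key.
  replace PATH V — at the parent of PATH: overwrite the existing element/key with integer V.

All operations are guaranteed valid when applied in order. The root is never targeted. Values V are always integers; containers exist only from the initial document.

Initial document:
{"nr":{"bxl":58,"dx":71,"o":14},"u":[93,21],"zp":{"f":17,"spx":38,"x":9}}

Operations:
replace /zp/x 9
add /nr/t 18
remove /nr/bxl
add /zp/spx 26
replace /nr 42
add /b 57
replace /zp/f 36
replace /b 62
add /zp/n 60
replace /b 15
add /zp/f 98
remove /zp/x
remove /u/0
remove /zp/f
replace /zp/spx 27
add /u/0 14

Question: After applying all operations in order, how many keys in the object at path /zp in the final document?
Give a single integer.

After op 1 (replace /zp/x 9): {"nr":{"bxl":58,"dx":71,"o":14},"u":[93,21],"zp":{"f":17,"spx":38,"x":9}}
After op 2 (add /nr/t 18): {"nr":{"bxl":58,"dx":71,"o":14,"t":18},"u":[93,21],"zp":{"f":17,"spx":38,"x":9}}
After op 3 (remove /nr/bxl): {"nr":{"dx":71,"o":14,"t":18},"u":[93,21],"zp":{"f":17,"spx":38,"x":9}}
After op 4 (add /zp/spx 26): {"nr":{"dx":71,"o":14,"t":18},"u":[93,21],"zp":{"f":17,"spx":26,"x":9}}
After op 5 (replace /nr 42): {"nr":42,"u":[93,21],"zp":{"f":17,"spx":26,"x":9}}
After op 6 (add /b 57): {"b":57,"nr":42,"u":[93,21],"zp":{"f":17,"spx":26,"x":9}}
After op 7 (replace /zp/f 36): {"b":57,"nr":42,"u":[93,21],"zp":{"f":36,"spx":26,"x":9}}
After op 8 (replace /b 62): {"b":62,"nr":42,"u":[93,21],"zp":{"f":36,"spx":26,"x":9}}
After op 9 (add /zp/n 60): {"b":62,"nr":42,"u":[93,21],"zp":{"f":36,"n":60,"spx":26,"x":9}}
After op 10 (replace /b 15): {"b":15,"nr":42,"u":[93,21],"zp":{"f":36,"n":60,"spx":26,"x":9}}
After op 11 (add /zp/f 98): {"b":15,"nr":42,"u":[93,21],"zp":{"f":98,"n":60,"spx":26,"x":9}}
After op 12 (remove /zp/x): {"b":15,"nr":42,"u":[93,21],"zp":{"f":98,"n":60,"spx":26}}
After op 13 (remove /u/0): {"b":15,"nr":42,"u":[21],"zp":{"f":98,"n":60,"spx":26}}
After op 14 (remove /zp/f): {"b":15,"nr":42,"u":[21],"zp":{"n":60,"spx":26}}
After op 15 (replace /zp/spx 27): {"b":15,"nr":42,"u":[21],"zp":{"n":60,"spx":27}}
After op 16 (add /u/0 14): {"b":15,"nr":42,"u":[14,21],"zp":{"n":60,"spx":27}}
Size at path /zp: 2

Answer: 2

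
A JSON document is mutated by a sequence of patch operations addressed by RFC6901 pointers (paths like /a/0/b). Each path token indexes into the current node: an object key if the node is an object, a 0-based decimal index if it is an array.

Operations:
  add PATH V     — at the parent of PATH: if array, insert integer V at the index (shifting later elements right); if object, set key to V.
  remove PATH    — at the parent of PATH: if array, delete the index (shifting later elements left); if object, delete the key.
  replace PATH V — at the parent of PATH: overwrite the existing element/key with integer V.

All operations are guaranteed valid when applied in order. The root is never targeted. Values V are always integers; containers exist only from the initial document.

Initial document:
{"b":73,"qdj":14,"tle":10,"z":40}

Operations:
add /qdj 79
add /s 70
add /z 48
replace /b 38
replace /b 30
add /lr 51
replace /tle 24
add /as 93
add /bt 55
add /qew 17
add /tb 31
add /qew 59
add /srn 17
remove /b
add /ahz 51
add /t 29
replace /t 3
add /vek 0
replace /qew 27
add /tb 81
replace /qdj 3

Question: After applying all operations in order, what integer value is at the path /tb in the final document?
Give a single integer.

After op 1 (add /qdj 79): {"b":73,"qdj":79,"tle":10,"z":40}
After op 2 (add /s 70): {"b":73,"qdj":79,"s":70,"tle":10,"z":40}
After op 3 (add /z 48): {"b":73,"qdj":79,"s":70,"tle":10,"z":48}
After op 4 (replace /b 38): {"b":38,"qdj":79,"s":70,"tle":10,"z":48}
After op 5 (replace /b 30): {"b":30,"qdj":79,"s":70,"tle":10,"z":48}
After op 6 (add /lr 51): {"b":30,"lr":51,"qdj":79,"s":70,"tle":10,"z":48}
After op 7 (replace /tle 24): {"b":30,"lr":51,"qdj":79,"s":70,"tle":24,"z":48}
After op 8 (add /as 93): {"as":93,"b":30,"lr":51,"qdj":79,"s":70,"tle":24,"z":48}
After op 9 (add /bt 55): {"as":93,"b":30,"bt":55,"lr":51,"qdj":79,"s":70,"tle":24,"z":48}
After op 10 (add /qew 17): {"as":93,"b":30,"bt":55,"lr":51,"qdj":79,"qew":17,"s":70,"tle":24,"z":48}
After op 11 (add /tb 31): {"as":93,"b":30,"bt":55,"lr":51,"qdj":79,"qew":17,"s":70,"tb":31,"tle":24,"z":48}
After op 12 (add /qew 59): {"as":93,"b":30,"bt":55,"lr":51,"qdj":79,"qew":59,"s":70,"tb":31,"tle":24,"z":48}
After op 13 (add /srn 17): {"as":93,"b":30,"bt":55,"lr":51,"qdj":79,"qew":59,"s":70,"srn":17,"tb":31,"tle":24,"z":48}
After op 14 (remove /b): {"as":93,"bt":55,"lr":51,"qdj":79,"qew":59,"s":70,"srn":17,"tb":31,"tle":24,"z":48}
After op 15 (add /ahz 51): {"ahz":51,"as":93,"bt":55,"lr":51,"qdj":79,"qew":59,"s":70,"srn":17,"tb":31,"tle":24,"z":48}
After op 16 (add /t 29): {"ahz":51,"as":93,"bt":55,"lr":51,"qdj":79,"qew":59,"s":70,"srn":17,"t":29,"tb":31,"tle":24,"z":48}
After op 17 (replace /t 3): {"ahz":51,"as":93,"bt":55,"lr":51,"qdj":79,"qew":59,"s":70,"srn":17,"t":3,"tb":31,"tle":24,"z":48}
After op 18 (add /vek 0): {"ahz":51,"as":93,"bt":55,"lr":51,"qdj":79,"qew":59,"s":70,"srn":17,"t":3,"tb":31,"tle":24,"vek":0,"z":48}
After op 19 (replace /qew 27): {"ahz":51,"as":93,"bt":55,"lr":51,"qdj":79,"qew":27,"s":70,"srn":17,"t":3,"tb":31,"tle":24,"vek":0,"z":48}
After op 20 (add /tb 81): {"ahz":51,"as":93,"bt":55,"lr":51,"qdj":79,"qew":27,"s":70,"srn":17,"t":3,"tb":81,"tle":24,"vek":0,"z":48}
After op 21 (replace /qdj 3): {"ahz":51,"as":93,"bt":55,"lr":51,"qdj":3,"qew":27,"s":70,"srn":17,"t":3,"tb":81,"tle":24,"vek":0,"z":48}
Value at /tb: 81

Answer: 81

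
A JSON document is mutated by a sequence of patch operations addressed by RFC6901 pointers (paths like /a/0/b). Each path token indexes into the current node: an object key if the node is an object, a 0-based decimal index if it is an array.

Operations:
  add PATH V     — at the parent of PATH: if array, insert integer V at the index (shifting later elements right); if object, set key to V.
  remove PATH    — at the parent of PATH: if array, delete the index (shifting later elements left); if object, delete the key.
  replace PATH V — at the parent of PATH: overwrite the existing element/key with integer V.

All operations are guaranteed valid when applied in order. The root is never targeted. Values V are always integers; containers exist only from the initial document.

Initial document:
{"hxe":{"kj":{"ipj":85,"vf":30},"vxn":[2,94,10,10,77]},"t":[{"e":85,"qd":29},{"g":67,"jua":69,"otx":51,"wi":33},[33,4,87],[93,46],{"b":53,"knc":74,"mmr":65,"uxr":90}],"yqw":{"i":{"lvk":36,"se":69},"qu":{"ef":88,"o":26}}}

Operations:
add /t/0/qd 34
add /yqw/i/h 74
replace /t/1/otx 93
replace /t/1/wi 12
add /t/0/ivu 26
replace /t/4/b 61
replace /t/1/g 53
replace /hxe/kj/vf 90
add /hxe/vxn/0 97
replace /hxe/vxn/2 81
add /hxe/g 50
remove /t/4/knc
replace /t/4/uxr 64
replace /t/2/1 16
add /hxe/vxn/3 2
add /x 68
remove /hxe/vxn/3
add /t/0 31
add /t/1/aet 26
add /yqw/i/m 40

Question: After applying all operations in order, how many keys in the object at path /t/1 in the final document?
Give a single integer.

After op 1 (add /t/0/qd 34): {"hxe":{"kj":{"ipj":85,"vf":30},"vxn":[2,94,10,10,77]},"t":[{"e":85,"qd":34},{"g":67,"jua":69,"otx":51,"wi":33},[33,4,87],[93,46],{"b":53,"knc":74,"mmr":65,"uxr":90}],"yqw":{"i":{"lvk":36,"se":69},"qu":{"ef":88,"o":26}}}
After op 2 (add /yqw/i/h 74): {"hxe":{"kj":{"ipj":85,"vf":30},"vxn":[2,94,10,10,77]},"t":[{"e":85,"qd":34},{"g":67,"jua":69,"otx":51,"wi":33},[33,4,87],[93,46],{"b":53,"knc":74,"mmr":65,"uxr":90}],"yqw":{"i":{"h":74,"lvk":36,"se":69},"qu":{"ef":88,"o":26}}}
After op 3 (replace /t/1/otx 93): {"hxe":{"kj":{"ipj":85,"vf":30},"vxn":[2,94,10,10,77]},"t":[{"e":85,"qd":34},{"g":67,"jua":69,"otx":93,"wi":33},[33,4,87],[93,46],{"b":53,"knc":74,"mmr":65,"uxr":90}],"yqw":{"i":{"h":74,"lvk":36,"se":69},"qu":{"ef":88,"o":26}}}
After op 4 (replace /t/1/wi 12): {"hxe":{"kj":{"ipj":85,"vf":30},"vxn":[2,94,10,10,77]},"t":[{"e":85,"qd":34},{"g":67,"jua":69,"otx":93,"wi":12},[33,4,87],[93,46],{"b":53,"knc":74,"mmr":65,"uxr":90}],"yqw":{"i":{"h":74,"lvk":36,"se":69},"qu":{"ef":88,"o":26}}}
After op 5 (add /t/0/ivu 26): {"hxe":{"kj":{"ipj":85,"vf":30},"vxn":[2,94,10,10,77]},"t":[{"e":85,"ivu":26,"qd":34},{"g":67,"jua":69,"otx":93,"wi":12},[33,4,87],[93,46],{"b":53,"knc":74,"mmr":65,"uxr":90}],"yqw":{"i":{"h":74,"lvk":36,"se":69},"qu":{"ef":88,"o":26}}}
After op 6 (replace /t/4/b 61): {"hxe":{"kj":{"ipj":85,"vf":30},"vxn":[2,94,10,10,77]},"t":[{"e":85,"ivu":26,"qd":34},{"g":67,"jua":69,"otx":93,"wi":12},[33,4,87],[93,46],{"b":61,"knc":74,"mmr":65,"uxr":90}],"yqw":{"i":{"h":74,"lvk":36,"se":69},"qu":{"ef":88,"o":26}}}
After op 7 (replace /t/1/g 53): {"hxe":{"kj":{"ipj":85,"vf":30},"vxn":[2,94,10,10,77]},"t":[{"e":85,"ivu":26,"qd":34},{"g":53,"jua":69,"otx":93,"wi":12},[33,4,87],[93,46],{"b":61,"knc":74,"mmr":65,"uxr":90}],"yqw":{"i":{"h":74,"lvk":36,"se":69},"qu":{"ef":88,"o":26}}}
After op 8 (replace /hxe/kj/vf 90): {"hxe":{"kj":{"ipj":85,"vf":90},"vxn":[2,94,10,10,77]},"t":[{"e":85,"ivu":26,"qd":34},{"g":53,"jua":69,"otx":93,"wi":12},[33,4,87],[93,46],{"b":61,"knc":74,"mmr":65,"uxr":90}],"yqw":{"i":{"h":74,"lvk":36,"se":69},"qu":{"ef":88,"o":26}}}
After op 9 (add /hxe/vxn/0 97): {"hxe":{"kj":{"ipj":85,"vf":90},"vxn":[97,2,94,10,10,77]},"t":[{"e":85,"ivu":26,"qd":34},{"g":53,"jua":69,"otx":93,"wi":12},[33,4,87],[93,46],{"b":61,"knc":74,"mmr":65,"uxr":90}],"yqw":{"i":{"h":74,"lvk":36,"se":69},"qu":{"ef":88,"o":26}}}
After op 10 (replace /hxe/vxn/2 81): {"hxe":{"kj":{"ipj":85,"vf":90},"vxn":[97,2,81,10,10,77]},"t":[{"e":85,"ivu":26,"qd":34},{"g":53,"jua":69,"otx":93,"wi":12},[33,4,87],[93,46],{"b":61,"knc":74,"mmr":65,"uxr":90}],"yqw":{"i":{"h":74,"lvk":36,"se":69},"qu":{"ef":88,"o":26}}}
After op 11 (add /hxe/g 50): {"hxe":{"g":50,"kj":{"ipj":85,"vf":90},"vxn":[97,2,81,10,10,77]},"t":[{"e":85,"ivu":26,"qd":34},{"g":53,"jua":69,"otx":93,"wi":12},[33,4,87],[93,46],{"b":61,"knc":74,"mmr":65,"uxr":90}],"yqw":{"i":{"h":74,"lvk":36,"se":69},"qu":{"ef":88,"o":26}}}
After op 12 (remove /t/4/knc): {"hxe":{"g":50,"kj":{"ipj":85,"vf":90},"vxn":[97,2,81,10,10,77]},"t":[{"e":85,"ivu":26,"qd":34},{"g":53,"jua":69,"otx":93,"wi":12},[33,4,87],[93,46],{"b":61,"mmr":65,"uxr":90}],"yqw":{"i":{"h":74,"lvk":36,"se":69},"qu":{"ef":88,"o":26}}}
After op 13 (replace /t/4/uxr 64): {"hxe":{"g":50,"kj":{"ipj":85,"vf":90},"vxn":[97,2,81,10,10,77]},"t":[{"e":85,"ivu":26,"qd":34},{"g":53,"jua":69,"otx":93,"wi":12},[33,4,87],[93,46],{"b":61,"mmr":65,"uxr":64}],"yqw":{"i":{"h":74,"lvk":36,"se":69},"qu":{"ef":88,"o":26}}}
After op 14 (replace /t/2/1 16): {"hxe":{"g":50,"kj":{"ipj":85,"vf":90},"vxn":[97,2,81,10,10,77]},"t":[{"e":85,"ivu":26,"qd":34},{"g":53,"jua":69,"otx":93,"wi":12},[33,16,87],[93,46],{"b":61,"mmr":65,"uxr":64}],"yqw":{"i":{"h":74,"lvk":36,"se":69},"qu":{"ef":88,"o":26}}}
After op 15 (add /hxe/vxn/3 2): {"hxe":{"g":50,"kj":{"ipj":85,"vf":90},"vxn":[97,2,81,2,10,10,77]},"t":[{"e":85,"ivu":26,"qd":34},{"g":53,"jua":69,"otx":93,"wi":12},[33,16,87],[93,46],{"b":61,"mmr":65,"uxr":64}],"yqw":{"i":{"h":74,"lvk":36,"se":69},"qu":{"ef":88,"o":26}}}
After op 16 (add /x 68): {"hxe":{"g":50,"kj":{"ipj":85,"vf":90},"vxn":[97,2,81,2,10,10,77]},"t":[{"e":85,"ivu":26,"qd":34},{"g":53,"jua":69,"otx":93,"wi":12},[33,16,87],[93,46],{"b":61,"mmr":65,"uxr":64}],"x":68,"yqw":{"i":{"h":74,"lvk":36,"se":69},"qu":{"ef":88,"o":26}}}
After op 17 (remove /hxe/vxn/3): {"hxe":{"g":50,"kj":{"ipj":85,"vf":90},"vxn":[97,2,81,10,10,77]},"t":[{"e":85,"ivu":26,"qd":34},{"g":53,"jua":69,"otx":93,"wi":12},[33,16,87],[93,46],{"b":61,"mmr":65,"uxr":64}],"x":68,"yqw":{"i":{"h":74,"lvk":36,"se":69},"qu":{"ef":88,"o":26}}}
After op 18 (add /t/0 31): {"hxe":{"g":50,"kj":{"ipj":85,"vf":90},"vxn":[97,2,81,10,10,77]},"t":[31,{"e":85,"ivu":26,"qd":34},{"g":53,"jua":69,"otx":93,"wi":12},[33,16,87],[93,46],{"b":61,"mmr":65,"uxr":64}],"x":68,"yqw":{"i":{"h":74,"lvk":36,"se":69},"qu":{"ef":88,"o":26}}}
After op 19 (add /t/1/aet 26): {"hxe":{"g":50,"kj":{"ipj":85,"vf":90},"vxn":[97,2,81,10,10,77]},"t":[31,{"aet":26,"e":85,"ivu":26,"qd":34},{"g":53,"jua":69,"otx":93,"wi":12},[33,16,87],[93,46],{"b":61,"mmr":65,"uxr":64}],"x":68,"yqw":{"i":{"h":74,"lvk":36,"se":69},"qu":{"ef":88,"o":26}}}
After op 20 (add /yqw/i/m 40): {"hxe":{"g":50,"kj":{"ipj":85,"vf":90},"vxn":[97,2,81,10,10,77]},"t":[31,{"aet":26,"e":85,"ivu":26,"qd":34},{"g":53,"jua":69,"otx":93,"wi":12},[33,16,87],[93,46],{"b":61,"mmr":65,"uxr":64}],"x":68,"yqw":{"i":{"h":74,"lvk":36,"m":40,"se":69},"qu":{"ef":88,"o":26}}}
Size at path /t/1: 4

Answer: 4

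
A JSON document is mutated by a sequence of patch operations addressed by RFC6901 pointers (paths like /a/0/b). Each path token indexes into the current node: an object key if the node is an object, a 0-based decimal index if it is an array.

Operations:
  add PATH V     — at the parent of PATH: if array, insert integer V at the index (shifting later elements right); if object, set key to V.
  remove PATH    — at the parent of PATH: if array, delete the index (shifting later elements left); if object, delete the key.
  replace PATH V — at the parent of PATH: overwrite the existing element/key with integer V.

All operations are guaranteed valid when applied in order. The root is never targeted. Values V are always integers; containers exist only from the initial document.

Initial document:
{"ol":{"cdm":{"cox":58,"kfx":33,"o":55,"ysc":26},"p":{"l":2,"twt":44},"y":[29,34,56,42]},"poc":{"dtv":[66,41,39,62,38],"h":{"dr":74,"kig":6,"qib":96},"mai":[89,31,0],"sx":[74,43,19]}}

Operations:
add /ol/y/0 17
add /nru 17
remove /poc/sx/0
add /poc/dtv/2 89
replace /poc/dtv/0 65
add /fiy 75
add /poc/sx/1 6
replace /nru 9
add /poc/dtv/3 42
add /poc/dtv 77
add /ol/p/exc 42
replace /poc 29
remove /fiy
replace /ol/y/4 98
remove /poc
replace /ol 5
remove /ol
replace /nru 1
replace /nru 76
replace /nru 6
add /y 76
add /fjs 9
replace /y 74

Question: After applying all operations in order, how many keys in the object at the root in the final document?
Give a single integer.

Answer: 3

Derivation:
After op 1 (add /ol/y/0 17): {"ol":{"cdm":{"cox":58,"kfx":33,"o":55,"ysc":26},"p":{"l":2,"twt":44},"y":[17,29,34,56,42]},"poc":{"dtv":[66,41,39,62,38],"h":{"dr":74,"kig":6,"qib":96},"mai":[89,31,0],"sx":[74,43,19]}}
After op 2 (add /nru 17): {"nru":17,"ol":{"cdm":{"cox":58,"kfx":33,"o":55,"ysc":26},"p":{"l":2,"twt":44},"y":[17,29,34,56,42]},"poc":{"dtv":[66,41,39,62,38],"h":{"dr":74,"kig":6,"qib":96},"mai":[89,31,0],"sx":[74,43,19]}}
After op 3 (remove /poc/sx/0): {"nru":17,"ol":{"cdm":{"cox":58,"kfx":33,"o":55,"ysc":26},"p":{"l":2,"twt":44},"y":[17,29,34,56,42]},"poc":{"dtv":[66,41,39,62,38],"h":{"dr":74,"kig":6,"qib":96},"mai":[89,31,0],"sx":[43,19]}}
After op 4 (add /poc/dtv/2 89): {"nru":17,"ol":{"cdm":{"cox":58,"kfx":33,"o":55,"ysc":26},"p":{"l":2,"twt":44},"y":[17,29,34,56,42]},"poc":{"dtv":[66,41,89,39,62,38],"h":{"dr":74,"kig":6,"qib":96},"mai":[89,31,0],"sx":[43,19]}}
After op 5 (replace /poc/dtv/0 65): {"nru":17,"ol":{"cdm":{"cox":58,"kfx":33,"o":55,"ysc":26},"p":{"l":2,"twt":44},"y":[17,29,34,56,42]},"poc":{"dtv":[65,41,89,39,62,38],"h":{"dr":74,"kig":6,"qib":96},"mai":[89,31,0],"sx":[43,19]}}
After op 6 (add /fiy 75): {"fiy":75,"nru":17,"ol":{"cdm":{"cox":58,"kfx":33,"o":55,"ysc":26},"p":{"l":2,"twt":44},"y":[17,29,34,56,42]},"poc":{"dtv":[65,41,89,39,62,38],"h":{"dr":74,"kig":6,"qib":96},"mai":[89,31,0],"sx":[43,19]}}
After op 7 (add /poc/sx/1 6): {"fiy":75,"nru":17,"ol":{"cdm":{"cox":58,"kfx":33,"o":55,"ysc":26},"p":{"l":2,"twt":44},"y":[17,29,34,56,42]},"poc":{"dtv":[65,41,89,39,62,38],"h":{"dr":74,"kig":6,"qib":96},"mai":[89,31,0],"sx":[43,6,19]}}
After op 8 (replace /nru 9): {"fiy":75,"nru":9,"ol":{"cdm":{"cox":58,"kfx":33,"o":55,"ysc":26},"p":{"l":2,"twt":44},"y":[17,29,34,56,42]},"poc":{"dtv":[65,41,89,39,62,38],"h":{"dr":74,"kig":6,"qib":96},"mai":[89,31,0],"sx":[43,6,19]}}
After op 9 (add /poc/dtv/3 42): {"fiy":75,"nru":9,"ol":{"cdm":{"cox":58,"kfx":33,"o":55,"ysc":26},"p":{"l":2,"twt":44},"y":[17,29,34,56,42]},"poc":{"dtv":[65,41,89,42,39,62,38],"h":{"dr":74,"kig":6,"qib":96},"mai":[89,31,0],"sx":[43,6,19]}}
After op 10 (add /poc/dtv 77): {"fiy":75,"nru":9,"ol":{"cdm":{"cox":58,"kfx":33,"o":55,"ysc":26},"p":{"l":2,"twt":44},"y":[17,29,34,56,42]},"poc":{"dtv":77,"h":{"dr":74,"kig":6,"qib":96},"mai":[89,31,0],"sx":[43,6,19]}}
After op 11 (add /ol/p/exc 42): {"fiy":75,"nru":9,"ol":{"cdm":{"cox":58,"kfx":33,"o":55,"ysc":26},"p":{"exc":42,"l":2,"twt":44},"y":[17,29,34,56,42]},"poc":{"dtv":77,"h":{"dr":74,"kig":6,"qib":96},"mai":[89,31,0],"sx":[43,6,19]}}
After op 12 (replace /poc 29): {"fiy":75,"nru":9,"ol":{"cdm":{"cox":58,"kfx":33,"o":55,"ysc":26},"p":{"exc":42,"l":2,"twt":44},"y":[17,29,34,56,42]},"poc":29}
After op 13 (remove /fiy): {"nru":9,"ol":{"cdm":{"cox":58,"kfx":33,"o":55,"ysc":26},"p":{"exc":42,"l":2,"twt":44},"y":[17,29,34,56,42]},"poc":29}
After op 14 (replace /ol/y/4 98): {"nru":9,"ol":{"cdm":{"cox":58,"kfx":33,"o":55,"ysc":26},"p":{"exc":42,"l":2,"twt":44},"y":[17,29,34,56,98]},"poc":29}
After op 15 (remove /poc): {"nru":9,"ol":{"cdm":{"cox":58,"kfx":33,"o":55,"ysc":26},"p":{"exc":42,"l":2,"twt":44},"y":[17,29,34,56,98]}}
After op 16 (replace /ol 5): {"nru":9,"ol":5}
After op 17 (remove /ol): {"nru":9}
After op 18 (replace /nru 1): {"nru":1}
After op 19 (replace /nru 76): {"nru":76}
After op 20 (replace /nru 6): {"nru":6}
After op 21 (add /y 76): {"nru":6,"y":76}
After op 22 (add /fjs 9): {"fjs":9,"nru":6,"y":76}
After op 23 (replace /y 74): {"fjs":9,"nru":6,"y":74}
Size at the root: 3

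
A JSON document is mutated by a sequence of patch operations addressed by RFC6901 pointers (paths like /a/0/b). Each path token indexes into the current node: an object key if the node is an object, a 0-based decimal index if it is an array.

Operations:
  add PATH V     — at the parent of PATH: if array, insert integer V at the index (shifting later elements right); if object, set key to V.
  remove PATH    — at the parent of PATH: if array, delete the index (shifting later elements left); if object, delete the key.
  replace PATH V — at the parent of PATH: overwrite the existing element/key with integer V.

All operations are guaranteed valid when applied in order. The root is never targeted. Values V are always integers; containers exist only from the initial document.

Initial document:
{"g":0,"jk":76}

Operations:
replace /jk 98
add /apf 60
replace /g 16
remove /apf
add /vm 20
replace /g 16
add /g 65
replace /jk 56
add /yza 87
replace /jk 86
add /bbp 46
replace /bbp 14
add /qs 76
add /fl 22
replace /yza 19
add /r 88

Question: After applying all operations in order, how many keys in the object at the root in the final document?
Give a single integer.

Answer: 8

Derivation:
After op 1 (replace /jk 98): {"g":0,"jk":98}
After op 2 (add /apf 60): {"apf":60,"g":0,"jk":98}
After op 3 (replace /g 16): {"apf":60,"g":16,"jk":98}
After op 4 (remove /apf): {"g":16,"jk":98}
After op 5 (add /vm 20): {"g":16,"jk":98,"vm":20}
After op 6 (replace /g 16): {"g":16,"jk":98,"vm":20}
After op 7 (add /g 65): {"g":65,"jk":98,"vm":20}
After op 8 (replace /jk 56): {"g":65,"jk":56,"vm":20}
After op 9 (add /yza 87): {"g":65,"jk":56,"vm":20,"yza":87}
After op 10 (replace /jk 86): {"g":65,"jk":86,"vm":20,"yza":87}
After op 11 (add /bbp 46): {"bbp":46,"g":65,"jk":86,"vm":20,"yza":87}
After op 12 (replace /bbp 14): {"bbp":14,"g":65,"jk":86,"vm":20,"yza":87}
After op 13 (add /qs 76): {"bbp":14,"g":65,"jk":86,"qs":76,"vm":20,"yza":87}
After op 14 (add /fl 22): {"bbp":14,"fl":22,"g":65,"jk":86,"qs":76,"vm":20,"yza":87}
After op 15 (replace /yza 19): {"bbp":14,"fl":22,"g":65,"jk":86,"qs":76,"vm":20,"yza":19}
After op 16 (add /r 88): {"bbp":14,"fl":22,"g":65,"jk":86,"qs":76,"r":88,"vm":20,"yza":19}
Size at the root: 8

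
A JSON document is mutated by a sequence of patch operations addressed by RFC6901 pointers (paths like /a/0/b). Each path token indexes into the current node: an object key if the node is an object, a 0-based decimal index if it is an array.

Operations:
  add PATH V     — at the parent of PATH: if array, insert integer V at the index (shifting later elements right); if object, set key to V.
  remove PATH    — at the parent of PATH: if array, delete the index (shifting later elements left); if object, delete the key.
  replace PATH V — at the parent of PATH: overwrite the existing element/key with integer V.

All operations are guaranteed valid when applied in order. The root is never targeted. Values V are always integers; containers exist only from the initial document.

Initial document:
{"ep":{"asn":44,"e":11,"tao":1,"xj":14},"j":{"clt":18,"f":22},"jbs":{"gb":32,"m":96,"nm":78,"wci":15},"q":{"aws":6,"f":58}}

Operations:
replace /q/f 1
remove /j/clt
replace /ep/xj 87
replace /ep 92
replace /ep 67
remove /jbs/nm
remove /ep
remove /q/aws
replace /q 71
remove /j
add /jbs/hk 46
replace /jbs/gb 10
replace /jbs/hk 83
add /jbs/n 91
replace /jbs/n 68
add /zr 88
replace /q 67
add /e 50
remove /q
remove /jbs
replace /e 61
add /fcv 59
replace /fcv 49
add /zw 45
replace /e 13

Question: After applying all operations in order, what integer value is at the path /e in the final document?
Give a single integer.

Answer: 13

Derivation:
After op 1 (replace /q/f 1): {"ep":{"asn":44,"e":11,"tao":1,"xj":14},"j":{"clt":18,"f":22},"jbs":{"gb":32,"m":96,"nm":78,"wci":15},"q":{"aws":6,"f":1}}
After op 2 (remove /j/clt): {"ep":{"asn":44,"e":11,"tao":1,"xj":14},"j":{"f":22},"jbs":{"gb":32,"m":96,"nm":78,"wci":15},"q":{"aws":6,"f":1}}
After op 3 (replace /ep/xj 87): {"ep":{"asn":44,"e":11,"tao":1,"xj":87},"j":{"f":22},"jbs":{"gb":32,"m":96,"nm":78,"wci":15},"q":{"aws":6,"f":1}}
After op 4 (replace /ep 92): {"ep":92,"j":{"f":22},"jbs":{"gb":32,"m":96,"nm":78,"wci":15},"q":{"aws":6,"f":1}}
After op 5 (replace /ep 67): {"ep":67,"j":{"f":22},"jbs":{"gb":32,"m":96,"nm":78,"wci":15},"q":{"aws":6,"f":1}}
After op 6 (remove /jbs/nm): {"ep":67,"j":{"f":22},"jbs":{"gb":32,"m":96,"wci":15},"q":{"aws":6,"f":1}}
After op 7 (remove /ep): {"j":{"f":22},"jbs":{"gb":32,"m":96,"wci":15},"q":{"aws":6,"f":1}}
After op 8 (remove /q/aws): {"j":{"f":22},"jbs":{"gb":32,"m":96,"wci":15},"q":{"f":1}}
After op 9 (replace /q 71): {"j":{"f":22},"jbs":{"gb":32,"m":96,"wci":15},"q":71}
After op 10 (remove /j): {"jbs":{"gb":32,"m":96,"wci":15},"q":71}
After op 11 (add /jbs/hk 46): {"jbs":{"gb":32,"hk":46,"m":96,"wci":15},"q":71}
After op 12 (replace /jbs/gb 10): {"jbs":{"gb":10,"hk":46,"m":96,"wci":15},"q":71}
After op 13 (replace /jbs/hk 83): {"jbs":{"gb":10,"hk":83,"m":96,"wci":15},"q":71}
After op 14 (add /jbs/n 91): {"jbs":{"gb":10,"hk":83,"m":96,"n":91,"wci":15},"q":71}
After op 15 (replace /jbs/n 68): {"jbs":{"gb":10,"hk":83,"m":96,"n":68,"wci":15},"q":71}
After op 16 (add /zr 88): {"jbs":{"gb":10,"hk":83,"m":96,"n":68,"wci":15},"q":71,"zr":88}
After op 17 (replace /q 67): {"jbs":{"gb":10,"hk":83,"m":96,"n":68,"wci":15},"q":67,"zr":88}
After op 18 (add /e 50): {"e":50,"jbs":{"gb":10,"hk":83,"m":96,"n":68,"wci":15},"q":67,"zr":88}
After op 19 (remove /q): {"e":50,"jbs":{"gb":10,"hk":83,"m":96,"n":68,"wci":15},"zr":88}
After op 20 (remove /jbs): {"e":50,"zr":88}
After op 21 (replace /e 61): {"e":61,"zr":88}
After op 22 (add /fcv 59): {"e":61,"fcv":59,"zr":88}
After op 23 (replace /fcv 49): {"e":61,"fcv":49,"zr":88}
After op 24 (add /zw 45): {"e":61,"fcv":49,"zr":88,"zw":45}
After op 25 (replace /e 13): {"e":13,"fcv":49,"zr":88,"zw":45}
Value at /e: 13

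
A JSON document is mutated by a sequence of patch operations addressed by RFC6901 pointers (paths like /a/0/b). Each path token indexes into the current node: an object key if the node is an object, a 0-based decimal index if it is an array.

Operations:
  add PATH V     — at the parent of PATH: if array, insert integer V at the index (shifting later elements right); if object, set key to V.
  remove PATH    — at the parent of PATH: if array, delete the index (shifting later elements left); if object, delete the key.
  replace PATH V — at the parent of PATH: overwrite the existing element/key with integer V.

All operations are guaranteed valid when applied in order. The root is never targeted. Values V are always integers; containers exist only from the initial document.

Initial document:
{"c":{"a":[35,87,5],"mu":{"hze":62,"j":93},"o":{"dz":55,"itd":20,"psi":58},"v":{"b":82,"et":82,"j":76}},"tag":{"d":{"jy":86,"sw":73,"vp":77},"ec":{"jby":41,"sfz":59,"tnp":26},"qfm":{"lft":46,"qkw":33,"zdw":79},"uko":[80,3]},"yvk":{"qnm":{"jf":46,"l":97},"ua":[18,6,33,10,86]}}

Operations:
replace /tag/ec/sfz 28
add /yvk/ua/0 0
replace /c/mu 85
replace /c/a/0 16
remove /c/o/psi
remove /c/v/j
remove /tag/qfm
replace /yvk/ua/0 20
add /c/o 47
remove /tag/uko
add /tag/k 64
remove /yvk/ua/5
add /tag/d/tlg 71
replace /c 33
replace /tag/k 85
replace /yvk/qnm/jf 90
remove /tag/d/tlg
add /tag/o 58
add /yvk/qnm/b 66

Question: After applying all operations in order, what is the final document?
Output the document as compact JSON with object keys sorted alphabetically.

Answer: {"c":33,"tag":{"d":{"jy":86,"sw":73,"vp":77},"ec":{"jby":41,"sfz":28,"tnp":26},"k":85,"o":58},"yvk":{"qnm":{"b":66,"jf":90,"l":97},"ua":[20,18,6,33,10]}}

Derivation:
After op 1 (replace /tag/ec/sfz 28): {"c":{"a":[35,87,5],"mu":{"hze":62,"j":93},"o":{"dz":55,"itd":20,"psi":58},"v":{"b":82,"et":82,"j":76}},"tag":{"d":{"jy":86,"sw":73,"vp":77},"ec":{"jby":41,"sfz":28,"tnp":26},"qfm":{"lft":46,"qkw":33,"zdw":79},"uko":[80,3]},"yvk":{"qnm":{"jf":46,"l":97},"ua":[18,6,33,10,86]}}
After op 2 (add /yvk/ua/0 0): {"c":{"a":[35,87,5],"mu":{"hze":62,"j":93},"o":{"dz":55,"itd":20,"psi":58},"v":{"b":82,"et":82,"j":76}},"tag":{"d":{"jy":86,"sw":73,"vp":77},"ec":{"jby":41,"sfz":28,"tnp":26},"qfm":{"lft":46,"qkw":33,"zdw":79},"uko":[80,3]},"yvk":{"qnm":{"jf":46,"l":97},"ua":[0,18,6,33,10,86]}}
After op 3 (replace /c/mu 85): {"c":{"a":[35,87,5],"mu":85,"o":{"dz":55,"itd":20,"psi":58},"v":{"b":82,"et":82,"j":76}},"tag":{"d":{"jy":86,"sw":73,"vp":77},"ec":{"jby":41,"sfz":28,"tnp":26},"qfm":{"lft":46,"qkw":33,"zdw":79},"uko":[80,3]},"yvk":{"qnm":{"jf":46,"l":97},"ua":[0,18,6,33,10,86]}}
After op 4 (replace /c/a/0 16): {"c":{"a":[16,87,5],"mu":85,"o":{"dz":55,"itd":20,"psi":58},"v":{"b":82,"et":82,"j":76}},"tag":{"d":{"jy":86,"sw":73,"vp":77},"ec":{"jby":41,"sfz":28,"tnp":26},"qfm":{"lft":46,"qkw":33,"zdw":79},"uko":[80,3]},"yvk":{"qnm":{"jf":46,"l":97},"ua":[0,18,6,33,10,86]}}
After op 5 (remove /c/o/psi): {"c":{"a":[16,87,5],"mu":85,"o":{"dz":55,"itd":20},"v":{"b":82,"et":82,"j":76}},"tag":{"d":{"jy":86,"sw":73,"vp":77},"ec":{"jby":41,"sfz":28,"tnp":26},"qfm":{"lft":46,"qkw":33,"zdw":79},"uko":[80,3]},"yvk":{"qnm":{"jf":46,"l":97},"ua":[0,18,6,33,10,86]}}
After op 6 (remove /c/v/j): {"c":{"a":[16,87,5],"mu":85,"o":{"dz":55,"itd":20},"v":{"b":82,"et":82}},"tag":{"d":{"jy":86,"sw":73,"vp":77},"ec":{"jby":41,"sfz":28,"tnp":26},"qfm":{"lft":46,"qkw":33,"zdw":79},"uko":[80,3]},"yvk":{"qnm":{"jf":46,"l":97},"ua":[0,18,6,33,10,86]}}
After op 7 (remove /tag/qfm): {"c":{"a":[16,87,5],"mu":85,"o":{"dz":55,"itd":20},"v":{"b":82,"et":82}},"tag":{"d":{"jy":86,"sw":73,"vp":77},"ec":{"jby":41,"sfz":28,"tnp":26},"uko":[80,3]},"yvk":{"qnm":{"jf":46,"l":97},"ua":[0,18,6,33,10,86]}}
After op 8 (replace /yvk/ua/0 20): {"c":{"a":[16,87,5],"mu":85,"o":{"dz":55,"itd":20},"v":{"b":82,"et":82}},"tag":{"d":{"jy":86,"sw":73,"vp":77},"ec":{"jby":41,"sfz":28,"tnp":26},"uko":[80,3]},"yvk":{"qnm":{"jf":46,"l":97},"ua":[20,18,6,33,10,86]}}
After op 9 (add /c/o 47): {"c":{"a":[16,87,5],"mu":85,"o":47,"v":{"b":82,"et":82}},"tag":{"d":{"jy":86,"sw":73,"vp":77},"ec":{"jby":41,"sfz":28,"tnp":26},"uko":[80,3]},"yvk":{"qnm":{"jf":46,"l":97},"ua":[20,18,6,33,10,86]}}
After op 10 (remove /tag/uko): {"c":{"a":[16,87,5],"mu":85,"o":47,"v":{"b":82,"et":82}},"tag":{"d":{"jy":86,"sw":73,"vp":77},"ec":{"jby":41,"sfz":28,"tnp":26}},"yvk":{"qnm":{"jf":46,"l":97},"ua":[20,18,6,33,10,86]}}
After op 11 (add /tag/k 64): {"c":{"a":[16,87,5],"mu":85,"o":47,"v":{"b":82,"et":82}},"tag":{"d":{"jy":86,"sw":73,"vp":77},"ec":{"jby":41,"sfz":28,"tnp":26},"k":64},"yvk":{"qnm":{"jf":46,"l":97},"ua":[20,18,6,33,10,86]}}
After op 12 (remove /yvk/ua/5): {"c":{"a":[16,87,5],"mu":85,"o":47,"v":{"b":82,"et":82}},"tag":{"d":{"jy":86,"sw":73,"vp":77},"ec":{"jby":41,"sfz":28,"tnp":26},"k":64},"yvk":{"qnm":{"jf":46,"l":97},"ua":[20,18,6,33,10]}}
After op 13 (add /tag/d/tlg 71): {"c":{"a":[16,87,5],"mu":85,"o":47,"v":{"b":82,"et":82}},"tag":{"d":{"jy":86,"sw":73,"tlg":71,"vp":77},"ec":{"jby":41,"sfz":28,"tnp":26},"k":64},"yvk":{"qnm":{"jf":46,"l":97},"ua":[20,18,6,33,10]}}
After op 14 (replace /c 33): {"c":33,"tag":{"d":{"jy":86,"sw":73,"tlg":71,"vp":77},"ec":{"jby":41,"sfz":28,"tnp":26},"k":64},"yvk":{"qnm":{"jf":46,"l":97},"ua":[20,18,6,33,10]}}
After op 15 (replace /tag/k 85): {"c":33,"tag":{"d":{"jy":86,"sw":73,"tlg":71,"vp":77},"ec":{"jby":41,"sfz":28,"tnp":26},"k":85},"yvk":{"qnm":{"jf":46,"l":97},"ua":[20,18,6,33,10]}}
After op 16 (replace /yvk/qnm/jf 90): {"c":33,"tag":{"d":{"jy":86,"sw":73,"tlg":71,"vp":77},"ec":{"jby":41,"sfz":28,"tnp":26},"k":85},"yvk":{"qnm":{"jf":90,"l":97},"ua":[20,18,6,33,10]}}
After op 17 (remove /tag/d/tlg): {"c":33,"tag":{"d":{"jy":86,"sw":73,"vp":77},"ec":{"jby":41,"sfz":28,"tnp":26},"k":85},"yvk":{"qnm":{"jf":90,"l":97},"ua":[20,18,6,33,10]}}
After op 18 (add /tag/o 58): {"c":33,"tag":{"d":{"jy":86,"sw":73,"vp":77},"ec":{"jby":41,"sfz":28,"tnp":26},"k":85,"o":58},"yvk":{"qnm":{"jf":90,"l":97},"ua":[20,18,6,33,10]}}
After op 19 (add /yvk/qnm/b 66): {"c":33,"tag":{"d":{"jy":86,"sw":73,"vp":77},"ec":{"jby":41,"sfz":28,"tnp":26},"k":85,"o":58},"yvk":{"qnm":{"b":66,"jf":90,"l":97},"ua":[20,18,6,33,10]}}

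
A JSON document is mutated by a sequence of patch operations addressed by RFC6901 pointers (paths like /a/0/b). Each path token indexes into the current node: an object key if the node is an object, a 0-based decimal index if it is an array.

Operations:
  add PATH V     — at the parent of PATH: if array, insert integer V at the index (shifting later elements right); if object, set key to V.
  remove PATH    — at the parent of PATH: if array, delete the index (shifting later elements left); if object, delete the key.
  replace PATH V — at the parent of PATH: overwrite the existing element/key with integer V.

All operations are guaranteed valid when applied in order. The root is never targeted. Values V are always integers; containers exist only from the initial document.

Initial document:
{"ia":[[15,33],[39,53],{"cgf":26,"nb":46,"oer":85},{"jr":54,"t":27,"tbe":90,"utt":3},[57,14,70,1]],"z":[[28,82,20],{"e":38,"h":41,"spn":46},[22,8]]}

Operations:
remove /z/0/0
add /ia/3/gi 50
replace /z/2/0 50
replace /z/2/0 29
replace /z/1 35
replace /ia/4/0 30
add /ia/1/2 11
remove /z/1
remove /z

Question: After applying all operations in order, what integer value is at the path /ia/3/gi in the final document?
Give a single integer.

After op 1 (remove /z/0/0): {"ia":[[15,33],[39,53],{"cgf":26,"nb":46,"oer":85},{"jr":54,"t":27,"tbe":90,"utt":3},[57,14,70,1]],"z":[[82,20],{"e":38,"h":41,"spn":46},[22,8]]}
After op 2 (add /ia/3/gi 50): {"ia":[[15,33],[39,53],{"cgf":26,"nb":46,"oer":85},{"gi":50,"jr":54,"t":27,"tbe":90,"utt":3},[57,14,70,1]],"z":[[82,20],{"e":38,"h":41,"spn":46},[22,8]]}
After op 3 (replace /z/2/0 50): {"ia":[[15,33],[39,53],{"cgf":26,"nb":46,"oer":85},{"gi":50,"jr":54,"t":27,"tbe":90,"utt":3},[57,14,70,1]],"z":[[82,20],{"e":38,"h":41,"spn":46},[50,8]]}
After op 4 (replace /z/2/0 29): {"ia":[[15,33],[39,53],{"cgf":26,"nb":46,"oer":85},{"gi":50,"jr":54,"t":27,"tbe":90,"utt":3},[57,14,70,1]],"z":[[82,20],{"e":38,"h":41,"spn":46},[29,8]]}
After op 5 (replace /z/1 35): {"ia":[[15,33],[39,53],{"cgf":26,"nb":46,"oer":85},{"gi":50,"jr":54,"t":27,"tbe":90,"utt":3},[57,14,70,1]],"z":[[82,20],35,[29,8]]}
After op 6 (replace /ia/4/0 30): {"ia":[[15,33],[39,53],{"cgf":26,"nb":46,"oer":85},{"gi":50,"jr":54,"t":27,"tbe":90,"utt":3},[30,14,70,1]],"z":[[82,20],35,[29,8]]}
After op 7 (add /ia/1/2 11): {"ia":[[15,33],[39,53,11],{"cgf":26,"nb":46,"oer":85},{"gi":50,"jr":54,"t":27,"tbe":90,"utt":3},[30,14,70,1]],"z":[[82,20],35,[29,8]]}
After op 8 (remove /z/1): {"ia":[[15,33],[39,53,11],{"cgf":26,"nb":46,"oer":85},{"gi":50,"jr":54,"t":27,"tbe":90,"utt":3},[30,14,70,1]],"z":[[82,20],[29,8]]}
After op 9 (remove /z): {"ia":[[15,33],[39,53,11],{"cgf":26,"nb":46,"oer":85},{"gi":50,"jr":54,"t":27,"tbe":90,"utt":3},[30,14,70,1]]}
Value at /ia/3/gi: 50

Answer: 50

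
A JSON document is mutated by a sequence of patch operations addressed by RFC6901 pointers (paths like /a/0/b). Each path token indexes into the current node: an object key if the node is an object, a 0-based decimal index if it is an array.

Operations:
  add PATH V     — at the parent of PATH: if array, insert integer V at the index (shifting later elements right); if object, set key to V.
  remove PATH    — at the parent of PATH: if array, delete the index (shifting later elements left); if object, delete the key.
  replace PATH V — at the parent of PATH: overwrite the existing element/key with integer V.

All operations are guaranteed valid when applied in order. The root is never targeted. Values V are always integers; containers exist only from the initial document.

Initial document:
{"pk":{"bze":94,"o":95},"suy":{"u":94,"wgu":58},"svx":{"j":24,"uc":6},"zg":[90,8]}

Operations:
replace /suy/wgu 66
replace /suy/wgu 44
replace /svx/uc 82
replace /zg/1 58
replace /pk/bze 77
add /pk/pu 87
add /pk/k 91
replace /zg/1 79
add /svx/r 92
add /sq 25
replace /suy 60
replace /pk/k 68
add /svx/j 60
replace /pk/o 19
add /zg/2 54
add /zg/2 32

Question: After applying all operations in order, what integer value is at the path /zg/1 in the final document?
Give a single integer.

After op 1 (replace /suy/wgu 66): {"pk":{"bze":94,"o":95},"suy":{"u":94,"wgu":66},"svx":{"j":24,"uc":6},"zg":[90,8]}
After op 2 (replace /suy/wgu 44): {"pk":{"bze":94,"o":95},"suy":{"u":94,"wgu":44},"svx":{"j":24,"uc":6},"zg":[90,8]}
After op 3 (replace /svx/uc 82): {"pk":{"bze":94,"o":95},"suy":{"u":94,"wgu":44},"svx":{"j":24,"uc":82},"zg":[90,8]}
After op 4 (replace /zg/1 58): {"pk":{"bze":94,"o":95},"suy":{"u":94,"wgu":44},"svx":{"j":24,"uc":82},"zg":[90,58]}
After op 5 (replace /pk/bze 77): {"pk":{"bze":77,"o":95},"suy":{"u":94,"wgu":44},"svx":{"j":24,"uc":82},"zg":[90,58]}
After op 6 (add /pk/pu 87): {"pk":{"bze":77,"o":95,"pu":87},"suy":{"u":94,"wgu":44},"svx":{"j":24,"uc":82},"zg":[90,58]}
After op 7 (add /pk/k 91): {"pk":{"bze":77,"k":91,"o":95,"pu":87},"suy":{"u":94,"wgu":44},"svx":{"j":24,"uc":82},"zg":[90,58]}
After op 8 (replace /zg/1 79): {"pk":{"bze":77,"k":91,"o":95,"pu":87},"suy":{"u":94,"wgu":44},"svx":{"j":24,"uc":82},"zg":[90,79]}
After op 9 (add /svx/r 92): {"pk":{"bze":77,"k":91,"o":95,"pu":87},"suy":{"u":94,"wgu":44},"svx":{"j":24,"r":92,"uc":82},"zg":[90,79]}
After op 10 (add /sq 25): {"pk":{"bze":77,"k":91,"o":95,"pu":87},"sq":25,"suy":{"u":94,"wgu":44},"svx":{"j":24,"r":92,"uc":82},"zg":[90,79]}
After op 11 (replace /suy 60): {"pk":{"bze":77,"k":91,"o":95,"pu":87},"sq":25,"suy":60,"svx":{"j":24,"r":92,"uc":82},"zg":[90,79]}
After op 12 (replace /pk/k 68): {"pk":{"bze":77,"k":68,"o":95,"pu":87},"sq":25,"suy":60,"svx":{"j":24,"r":92,"uc":82},"zg":[90,79]}
After op 13 (add /svx/j 60): {"pk":{"bze":77,"k":68,"o":95,"pu":87},"sq":25,"suy":60,"svx":{"j":60,"r":92,"uc":82},"zg":[90,79]}
After op 14 (replace /pk/o 19): {"pk":{"bze":77,"k":68,"o":19,"pu":87},"sq":25,"suy":60,"svx":{"j":60,"r":92,"uc":82},"zg":[90,79]}
After op 15 (add /zg/2 54): {"pk":{"bze":77,"k":68,"o":19,"pu":87},"sq":25,"suy":60,"svx":{"j":60,"r":92,"uc":82},"zg":[90,79,54]}
After op 16 (add /zg/2 32): {"pk":{"bze":77,"k":68,"o":19,"pu":87},"sq":25,"suy":60,"svx":{"j":60,"r":92,"uc":82},"zg":[90,79,32,54]}
Value at /zg/1: 79

Answer: 79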